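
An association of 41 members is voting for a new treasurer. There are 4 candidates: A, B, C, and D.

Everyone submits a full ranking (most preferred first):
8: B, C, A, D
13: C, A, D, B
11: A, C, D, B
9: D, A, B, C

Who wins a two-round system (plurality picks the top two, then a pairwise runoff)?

Round 1 first-place votes: A 11, B 8, C 13, D 9. C and A advance.
Runoff: C is ranked above A on 21 ballots, A above C on 20.

C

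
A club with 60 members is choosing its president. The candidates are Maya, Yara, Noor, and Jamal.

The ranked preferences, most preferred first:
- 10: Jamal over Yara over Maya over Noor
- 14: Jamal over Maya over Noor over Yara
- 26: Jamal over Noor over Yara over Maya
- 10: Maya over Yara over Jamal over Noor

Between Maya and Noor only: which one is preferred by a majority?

Maya

Maya is ranked above Noor on 34 ballots; Noor above Maya on 26.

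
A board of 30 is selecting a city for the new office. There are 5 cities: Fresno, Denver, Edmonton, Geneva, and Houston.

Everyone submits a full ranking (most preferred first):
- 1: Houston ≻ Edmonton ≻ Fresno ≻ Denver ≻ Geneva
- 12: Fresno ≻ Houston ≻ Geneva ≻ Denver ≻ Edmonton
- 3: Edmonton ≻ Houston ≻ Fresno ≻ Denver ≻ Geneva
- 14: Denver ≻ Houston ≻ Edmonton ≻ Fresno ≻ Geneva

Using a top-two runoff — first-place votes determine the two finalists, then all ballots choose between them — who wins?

Round 1 first-place votes: Fresno 12, Denver 14, Edmonton 3, Geneva 0, Houston 1. Denver and Fresno advance.
Runoff: Denver is ranked above Fresno on 14 ballots, Fresno above Denver on 16.

Fresno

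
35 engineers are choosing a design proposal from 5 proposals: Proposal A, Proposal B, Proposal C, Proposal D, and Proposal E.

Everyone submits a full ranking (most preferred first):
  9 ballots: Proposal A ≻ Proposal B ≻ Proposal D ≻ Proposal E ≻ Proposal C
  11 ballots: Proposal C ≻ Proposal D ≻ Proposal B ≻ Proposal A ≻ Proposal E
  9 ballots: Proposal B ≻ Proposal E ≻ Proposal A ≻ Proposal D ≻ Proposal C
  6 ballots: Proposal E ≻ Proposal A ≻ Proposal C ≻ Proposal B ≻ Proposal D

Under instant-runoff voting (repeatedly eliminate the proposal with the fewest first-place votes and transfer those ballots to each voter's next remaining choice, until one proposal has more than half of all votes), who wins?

Proposal A

Round 1: Proposal A 9, Proposal B 9, Proposal C 11, Proposal D 0, Proposal E 6. Proposal D eliminated.
Round 2: Proposal A 9, Proposal B 9, Proposal C 11, Proposal E 6. Proposal E eliminated.
Round 3: Proposal A 15, Proposal B 9, Proposal C 11. Proposal B eliminated.
Round 4: Proposal A 24, Proposal C 11. Proposal A has a majority (≥18).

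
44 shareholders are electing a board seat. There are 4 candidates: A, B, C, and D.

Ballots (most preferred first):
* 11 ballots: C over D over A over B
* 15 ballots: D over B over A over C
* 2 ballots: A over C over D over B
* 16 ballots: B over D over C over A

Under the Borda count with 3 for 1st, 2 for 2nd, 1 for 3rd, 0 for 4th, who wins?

A: 11×1 + 15×1 + 2×3 + 16×0 = 32
B: 11×0 + 15×2 + 2×0 + 16×3 = 78
C: 11×3 + 15×0 + 2×2 + 16×1 = 53
D: 11×2 + 15×3 + 2×1 + 16×2 = 101

D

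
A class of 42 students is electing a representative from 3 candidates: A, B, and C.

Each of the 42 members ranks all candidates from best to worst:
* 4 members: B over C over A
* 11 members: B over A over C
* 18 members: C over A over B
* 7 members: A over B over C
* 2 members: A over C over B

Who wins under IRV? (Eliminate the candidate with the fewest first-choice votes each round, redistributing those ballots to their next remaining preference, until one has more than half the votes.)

Round 1: A 9, B 15, C 18. A eliminated.
Round 2: B 22, C 20. B has a majority (≥22).

B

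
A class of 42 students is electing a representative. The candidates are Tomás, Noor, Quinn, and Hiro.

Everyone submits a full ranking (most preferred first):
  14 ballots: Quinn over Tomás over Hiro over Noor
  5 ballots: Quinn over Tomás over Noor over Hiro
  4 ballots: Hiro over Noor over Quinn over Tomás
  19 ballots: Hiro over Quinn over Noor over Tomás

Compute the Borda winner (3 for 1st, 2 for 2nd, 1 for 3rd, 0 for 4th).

Quinn

Tomás: 14×2 + 5×2 + 4×0 + 19×0 = 38
Noor: 14×0 + 5×1 + 4×2 + 19×1 = 32
Quinn: 14×3 + 5×3 + 4×1 + 19×2 = 99
Hiro: 14×1 + 5×0 + 4×3 + 19×3 = 83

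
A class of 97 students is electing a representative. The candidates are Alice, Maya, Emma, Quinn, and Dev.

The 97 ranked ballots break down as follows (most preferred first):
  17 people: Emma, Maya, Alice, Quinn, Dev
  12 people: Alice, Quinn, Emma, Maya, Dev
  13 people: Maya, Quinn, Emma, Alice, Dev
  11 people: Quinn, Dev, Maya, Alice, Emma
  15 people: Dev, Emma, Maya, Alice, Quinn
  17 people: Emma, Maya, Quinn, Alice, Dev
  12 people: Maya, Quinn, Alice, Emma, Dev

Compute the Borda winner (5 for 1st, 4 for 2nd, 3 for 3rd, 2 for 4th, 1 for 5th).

Alice: 17×3 + 12×5 + 13×2 + 11×2 + 15×2 + 17×2 + 12×3 = 259
Maya: 17×4 + 12×2 + 13×5 + 11×3 + 15×3 + 17×4 + 12×5 = 363
Emma: 17×5 + 12×3 + 13×3 + 11×1 + 15×4 + 17×5 + 12×2 = 340
Quinn: 17×2 + 12×4 + 13×4 + 11×5 + 15×1 + 17×3 + 12×4 = 303
Dev: 17×1 + 12×1 + 13×1 + 11×4 + 15×5 + 17×1 + 12×1 = 190

Maya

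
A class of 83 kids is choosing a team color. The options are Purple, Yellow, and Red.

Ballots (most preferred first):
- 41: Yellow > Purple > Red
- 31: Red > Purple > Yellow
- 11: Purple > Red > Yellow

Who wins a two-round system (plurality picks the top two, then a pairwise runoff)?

Red

Round 1 first-place votes: Purple 11, Yellow 41, Red 31. Yellow and Red advance.
Runoff: Yellow is ranked above Red on 41 ballots, Red above Yellow on 42.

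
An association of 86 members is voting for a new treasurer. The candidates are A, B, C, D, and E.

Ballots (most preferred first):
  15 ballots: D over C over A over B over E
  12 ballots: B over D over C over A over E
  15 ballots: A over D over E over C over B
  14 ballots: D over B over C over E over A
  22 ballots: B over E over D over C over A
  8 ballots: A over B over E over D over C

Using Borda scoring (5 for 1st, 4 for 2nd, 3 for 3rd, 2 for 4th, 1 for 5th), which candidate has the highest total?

A: 15×3 + 12×2 + 15×5 + 14×1 + 22×1 + 8×5 = 220
B: 15×2 + 12×5 + 15×1 + 14×4 + 22×5 + 8×4 = 303
C: 15×4 + 12×3 + 15×2 + 14×3 + 22×2 + 8×1 = 220
D: 15×5 + 12×4 + 15×4 + 14×5 + 22×3 + 8×2 = 335
E: 15×1 + 12×1 + 15×3 + 14×2 + 22×4 + 8×3 = 212

D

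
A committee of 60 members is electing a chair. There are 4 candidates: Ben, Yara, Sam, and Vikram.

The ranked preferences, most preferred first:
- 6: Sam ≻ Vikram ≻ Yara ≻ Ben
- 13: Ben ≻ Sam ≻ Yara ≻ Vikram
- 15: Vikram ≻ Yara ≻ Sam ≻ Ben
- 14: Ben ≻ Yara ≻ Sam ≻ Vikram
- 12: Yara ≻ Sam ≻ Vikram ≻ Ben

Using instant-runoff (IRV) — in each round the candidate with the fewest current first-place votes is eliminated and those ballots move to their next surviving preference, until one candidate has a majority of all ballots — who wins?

Vikram

Round 1: Ben 27, Yara 12, Sam 6, Vikram 15. Sam eliminated.
Round 2: Ben 27, Yara 12, Vikram 21. Yara eliminated.
Round 3: Ben 27, Vikram 33. Vikram has a majority (≥31).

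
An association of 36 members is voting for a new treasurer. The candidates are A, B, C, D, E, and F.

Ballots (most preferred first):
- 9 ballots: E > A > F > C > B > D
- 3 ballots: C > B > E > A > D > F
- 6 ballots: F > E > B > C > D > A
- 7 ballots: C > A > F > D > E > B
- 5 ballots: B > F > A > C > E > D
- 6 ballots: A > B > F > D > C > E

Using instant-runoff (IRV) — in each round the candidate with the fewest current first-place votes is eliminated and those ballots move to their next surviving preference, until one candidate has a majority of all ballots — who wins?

Round 1: A 6, B 5, C 10, D 0, E 9, F 6. D eliminated.
Round 2: A 6, B 5, C 10, E 9, F 6. B eliminated.
Round 3: A 6, C 10, E 9, F 11. A eliminated.
Round 4: C 10, E 9, F 17. E eliminated.
Round 5: C 10, F 26. F has a majority (≥19).

F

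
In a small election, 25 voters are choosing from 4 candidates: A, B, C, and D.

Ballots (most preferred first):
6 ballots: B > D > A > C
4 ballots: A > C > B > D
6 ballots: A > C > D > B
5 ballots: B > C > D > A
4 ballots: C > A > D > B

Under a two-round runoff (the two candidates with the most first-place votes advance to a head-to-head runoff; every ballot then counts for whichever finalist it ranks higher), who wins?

A

Round 1 first-place votes: A 10, B 11, C 4, D 0. B and A advance.
Runoff: B is ranked above A on 11 ballots, A above B on 14.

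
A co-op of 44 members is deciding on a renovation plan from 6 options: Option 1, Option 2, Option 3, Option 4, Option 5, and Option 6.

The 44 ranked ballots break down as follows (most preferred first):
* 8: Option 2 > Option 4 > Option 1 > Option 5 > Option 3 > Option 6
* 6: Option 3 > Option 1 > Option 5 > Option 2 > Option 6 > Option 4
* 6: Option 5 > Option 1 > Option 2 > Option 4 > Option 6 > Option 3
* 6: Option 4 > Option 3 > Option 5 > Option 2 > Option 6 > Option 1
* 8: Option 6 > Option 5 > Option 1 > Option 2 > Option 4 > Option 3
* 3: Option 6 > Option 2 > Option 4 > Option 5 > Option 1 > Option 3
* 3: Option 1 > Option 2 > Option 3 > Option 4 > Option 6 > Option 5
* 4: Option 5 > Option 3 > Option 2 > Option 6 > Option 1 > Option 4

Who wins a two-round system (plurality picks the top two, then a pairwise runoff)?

Option 5

Round 1 first-place votes: Option 1 3, Option 2 8, Option 3 6, Option 4 6, Option 5 10, Option 6 11. Option 6 and Option 5 advance.
Runoff: Option 6 is ranked above Option 5 on 14 ballots, Option 5 above Option 6 on 30.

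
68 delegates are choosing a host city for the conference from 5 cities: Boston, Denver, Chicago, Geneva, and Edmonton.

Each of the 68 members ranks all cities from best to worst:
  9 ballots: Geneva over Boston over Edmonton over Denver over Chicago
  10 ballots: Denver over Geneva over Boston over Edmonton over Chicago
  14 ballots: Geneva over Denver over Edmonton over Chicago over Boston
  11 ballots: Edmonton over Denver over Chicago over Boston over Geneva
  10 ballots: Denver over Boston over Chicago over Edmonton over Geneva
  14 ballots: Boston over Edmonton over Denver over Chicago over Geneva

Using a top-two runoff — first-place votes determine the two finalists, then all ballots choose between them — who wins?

Round 1 first-place votes: Boston 14, Denver 20, Chicago 0, Geneva 23, Edmonton 11. Geneva and Denver advance.
Runoff: Geneva is ranked above Denver on 23 ballots, Denver above Geneva on 45.

Denver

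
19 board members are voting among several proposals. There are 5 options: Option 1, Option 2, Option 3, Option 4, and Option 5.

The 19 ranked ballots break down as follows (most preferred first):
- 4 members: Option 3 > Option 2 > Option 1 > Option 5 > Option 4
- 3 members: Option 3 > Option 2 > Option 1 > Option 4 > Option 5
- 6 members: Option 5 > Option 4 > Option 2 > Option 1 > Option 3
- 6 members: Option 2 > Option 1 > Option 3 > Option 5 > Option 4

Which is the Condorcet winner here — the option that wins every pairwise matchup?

Option 2 vs Option 1: 19–0
Option 2 vs Option 3: 12–7
Option 2 vs Option 4: 13–6
Option 2 vs Option 5: 13–6
Option 2 beats every other option.

Option 2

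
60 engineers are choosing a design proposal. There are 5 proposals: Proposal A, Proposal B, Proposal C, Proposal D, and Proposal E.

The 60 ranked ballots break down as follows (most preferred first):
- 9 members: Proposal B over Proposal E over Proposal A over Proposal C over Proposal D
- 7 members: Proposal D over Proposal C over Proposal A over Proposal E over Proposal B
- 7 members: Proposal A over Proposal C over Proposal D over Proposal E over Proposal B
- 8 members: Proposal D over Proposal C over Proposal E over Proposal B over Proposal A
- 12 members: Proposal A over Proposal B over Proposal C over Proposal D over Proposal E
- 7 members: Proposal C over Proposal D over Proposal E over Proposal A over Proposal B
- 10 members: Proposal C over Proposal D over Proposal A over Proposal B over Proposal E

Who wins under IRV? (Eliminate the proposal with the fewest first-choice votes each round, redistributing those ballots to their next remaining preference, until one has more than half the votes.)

Round 1: Proposal A 19, Proposal B 9, Proposal C 17, Proposal D 15, Proposal E 0. Proposal E eliminated.
Round 2: Proposal A 19, Proposal B 9, Proposal C 17, Proposal D 15. Proposal B eliminated.
Round 3: Proposal A 28, Proposal C 17, Proposal D 15. Proposal D eliminated.
Round 4: Proposal A 28, Proposal C 32. Proposal C has a majority (≥31).

Proposal C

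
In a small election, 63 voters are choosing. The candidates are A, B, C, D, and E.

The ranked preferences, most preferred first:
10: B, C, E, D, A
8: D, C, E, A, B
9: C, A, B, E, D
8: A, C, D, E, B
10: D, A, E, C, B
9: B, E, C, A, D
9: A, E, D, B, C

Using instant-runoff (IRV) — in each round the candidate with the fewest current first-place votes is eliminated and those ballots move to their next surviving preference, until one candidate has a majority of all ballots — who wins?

Round 1: A 17, B 19, C 9, D 18, E 0. E eliminated.
Round 2: A 17, B 19, C 9, D 18. C eliminated.
Round 3: A 26, B 19, D 18. D eliminated.
Round 4: A 44, B 19. A has a majority (≥32).

A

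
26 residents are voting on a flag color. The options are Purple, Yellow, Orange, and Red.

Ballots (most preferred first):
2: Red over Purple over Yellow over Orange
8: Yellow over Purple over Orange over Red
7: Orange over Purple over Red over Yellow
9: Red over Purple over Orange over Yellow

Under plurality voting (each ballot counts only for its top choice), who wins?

Red

First-place votes: Purple 0, Yellow 8, Orange 7, Red 11.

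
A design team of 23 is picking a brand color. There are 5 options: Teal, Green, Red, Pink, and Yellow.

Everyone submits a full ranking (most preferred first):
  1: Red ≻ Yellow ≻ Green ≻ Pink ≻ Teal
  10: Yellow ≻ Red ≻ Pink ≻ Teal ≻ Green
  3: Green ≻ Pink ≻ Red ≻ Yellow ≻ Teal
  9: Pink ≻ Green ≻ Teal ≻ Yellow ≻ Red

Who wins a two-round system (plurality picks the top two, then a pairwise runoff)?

Pink

Round 1 first-place votes: Teal 0, Green 3, Red 1, Pink 9, Yellow 10. Yellow and Pink advance.
Runoff: Yellow is ranked above Pink on 11 ballots, Pink above Yellow on 12.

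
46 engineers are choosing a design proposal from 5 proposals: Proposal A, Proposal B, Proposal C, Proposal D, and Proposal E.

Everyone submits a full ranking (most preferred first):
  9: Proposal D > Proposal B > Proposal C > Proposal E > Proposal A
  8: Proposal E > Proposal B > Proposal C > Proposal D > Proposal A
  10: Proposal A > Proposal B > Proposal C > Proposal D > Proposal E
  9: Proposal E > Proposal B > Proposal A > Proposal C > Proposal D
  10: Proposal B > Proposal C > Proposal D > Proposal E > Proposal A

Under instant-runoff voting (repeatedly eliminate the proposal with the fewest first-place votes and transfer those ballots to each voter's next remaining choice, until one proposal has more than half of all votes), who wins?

Round 1: Proposal A 10, Proposal B 10, Proposal C 0, Proposal D 9, Proposal E 17. Proposal C eliminated.
Round 2: Proposal A 10, Proposal B 10, Proposal D 9, Proposal E 17. Proposal D eliminated.
Round 3: Proposal A 10, Proposal B 19, Proposal E 17. Proposal A eliminated.
Round 4: Proposal B 29, Proposal E 17. Proposal B has a majority (≥24).

Proposal B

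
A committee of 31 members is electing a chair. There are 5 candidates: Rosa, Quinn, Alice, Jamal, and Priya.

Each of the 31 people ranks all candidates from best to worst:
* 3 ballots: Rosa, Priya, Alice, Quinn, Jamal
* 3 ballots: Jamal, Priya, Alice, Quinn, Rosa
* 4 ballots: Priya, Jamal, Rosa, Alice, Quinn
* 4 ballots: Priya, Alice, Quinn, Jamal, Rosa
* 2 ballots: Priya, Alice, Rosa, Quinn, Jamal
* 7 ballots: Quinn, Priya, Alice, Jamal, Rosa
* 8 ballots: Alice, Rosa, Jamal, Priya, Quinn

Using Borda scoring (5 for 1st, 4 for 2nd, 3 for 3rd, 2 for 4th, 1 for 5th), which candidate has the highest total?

Priya

Rosa: 3×5 + 3×1 + 4×3 + 4×1 + 2×3 + 7×1 + 8×4 = 79
Quinn: 3×2 + 3×2 + 4×1 + 4×3 + 2×2 + 7×5 + 8×1 = 75
Alice: 3×3 + 3×3 + 4×2 + 4×4 + 2×4 + 7×3 + 8×5 = 111
Jamal: 3×1 + 3×5 + 4×4 + 4×2 + 2×1 + 7×2 + 8×3 = 82
Priya: 3×4 + 3×4 + 4×5 + 4×5 + 2×5 + 7×4 + 8×2 = 118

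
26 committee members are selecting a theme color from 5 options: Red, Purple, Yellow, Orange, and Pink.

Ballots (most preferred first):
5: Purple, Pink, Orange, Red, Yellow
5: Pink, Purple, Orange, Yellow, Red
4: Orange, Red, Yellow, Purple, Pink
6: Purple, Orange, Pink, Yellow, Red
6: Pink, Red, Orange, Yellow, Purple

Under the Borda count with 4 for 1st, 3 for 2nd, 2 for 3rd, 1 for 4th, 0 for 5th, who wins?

Pink

Red: 5×1 + 5×0 + 4×3 + 6×0 + 6×3 = 35
Purple: 5×4 + 5×3 + 4×1 + 6×4 + 6×0 = 63
Yellow: 5×0 + 5×1 + 4×2 + 6×1 + 6×1 = 25
Orange: 5×2 + 5×2 + 4×4 + 6×3 + 6×2 = 66
Pink: 5×3 + 5×4 + 4×0 + 6×2 + 6×4 = 71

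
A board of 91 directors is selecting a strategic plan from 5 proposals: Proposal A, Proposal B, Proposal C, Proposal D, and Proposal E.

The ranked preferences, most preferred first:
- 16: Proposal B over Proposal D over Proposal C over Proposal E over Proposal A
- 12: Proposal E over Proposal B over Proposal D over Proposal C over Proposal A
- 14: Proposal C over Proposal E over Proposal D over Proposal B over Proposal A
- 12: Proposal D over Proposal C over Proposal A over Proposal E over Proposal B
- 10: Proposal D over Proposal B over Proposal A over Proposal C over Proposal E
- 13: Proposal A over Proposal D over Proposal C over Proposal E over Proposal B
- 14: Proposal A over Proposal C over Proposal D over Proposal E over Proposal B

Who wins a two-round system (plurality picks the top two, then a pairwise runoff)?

Proposal D

Round 1 first-place votes: Proposal A 27, Proposal B 16, Proposal C 14, Proposal D 22, Proposal E 12. Proposal A and Proposal D advance.
Runoff: Proposal A is ranked above Proposal D on 27 ballots, Proposal D above Proposal A on 64.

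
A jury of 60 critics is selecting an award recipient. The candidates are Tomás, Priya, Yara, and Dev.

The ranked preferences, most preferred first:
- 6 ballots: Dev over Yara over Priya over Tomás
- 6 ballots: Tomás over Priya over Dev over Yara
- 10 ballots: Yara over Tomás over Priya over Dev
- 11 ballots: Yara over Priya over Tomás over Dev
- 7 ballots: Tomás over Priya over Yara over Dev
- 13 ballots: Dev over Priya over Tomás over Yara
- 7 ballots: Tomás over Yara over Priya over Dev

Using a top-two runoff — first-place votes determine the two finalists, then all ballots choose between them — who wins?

Tomás

Round 1 first-place votes: Tomás 20, Priya 0, Yara 21, Dev 19. Yara and Tomás advance.
Runoff: Yara is ranked above Tomás on 27 ballots, Tomás above Yara on 33.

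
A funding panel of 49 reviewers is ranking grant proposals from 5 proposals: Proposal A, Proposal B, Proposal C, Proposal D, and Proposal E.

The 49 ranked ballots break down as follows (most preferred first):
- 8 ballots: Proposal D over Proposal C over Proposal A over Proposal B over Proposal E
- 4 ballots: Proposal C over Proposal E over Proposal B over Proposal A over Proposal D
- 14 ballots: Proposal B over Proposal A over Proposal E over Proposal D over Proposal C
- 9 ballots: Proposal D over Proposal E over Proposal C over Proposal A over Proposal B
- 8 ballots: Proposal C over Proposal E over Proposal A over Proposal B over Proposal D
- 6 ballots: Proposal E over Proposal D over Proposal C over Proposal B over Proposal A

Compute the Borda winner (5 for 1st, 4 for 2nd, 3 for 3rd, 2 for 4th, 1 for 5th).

Proposal A: 8×3 + 4×2 + 14×4 + 9×2 + 8×3 + 6×1 = 136
Proposal B: 8×2 + 4×3 + 14×5 + 9×1 + 8×2 + 6×2 = 135
Proposal C: 8×4 + 4×5 + 14×1 + 9×3 + 8×5 + 6×3 = 151
Proposal D: 8×5 + 4×1 + 14×2 + 9×5 + 8×1 + 6×4 = 149
Proposal E: 8×1 + 4×4 + 14×3 + 9×4 + 8×4 + 6×5 = 164

Proposal E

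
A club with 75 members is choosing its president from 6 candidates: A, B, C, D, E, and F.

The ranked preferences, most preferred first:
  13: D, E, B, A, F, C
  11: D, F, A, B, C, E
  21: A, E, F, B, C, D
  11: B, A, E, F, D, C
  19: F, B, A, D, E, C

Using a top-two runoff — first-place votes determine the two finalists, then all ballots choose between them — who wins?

A

Round 1 first-place votes: A 21, B 11, C 0, D 24, E 0, F 19. D and A advance.
Runoff: D is ranked above A on 24 ballots, A above D on 51.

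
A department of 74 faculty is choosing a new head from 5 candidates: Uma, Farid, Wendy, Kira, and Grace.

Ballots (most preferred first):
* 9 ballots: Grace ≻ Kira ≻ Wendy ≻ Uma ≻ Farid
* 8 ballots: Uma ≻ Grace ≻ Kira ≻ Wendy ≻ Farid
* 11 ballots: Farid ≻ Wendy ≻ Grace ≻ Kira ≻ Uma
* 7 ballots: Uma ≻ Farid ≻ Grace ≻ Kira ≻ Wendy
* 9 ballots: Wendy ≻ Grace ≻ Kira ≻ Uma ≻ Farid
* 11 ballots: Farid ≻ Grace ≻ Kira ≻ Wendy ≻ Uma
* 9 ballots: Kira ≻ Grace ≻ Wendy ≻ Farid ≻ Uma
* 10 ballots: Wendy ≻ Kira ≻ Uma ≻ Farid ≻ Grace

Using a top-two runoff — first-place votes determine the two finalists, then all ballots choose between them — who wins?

Round 1 first-place votes: Uma 15, Farid 22, Wendy 19, Kira 9, Grace 9. Farid and Wendy advance.
Runoff: Farid is ranked above Wendy on 29 ballots, Wendy above Farid on 45.

Wendy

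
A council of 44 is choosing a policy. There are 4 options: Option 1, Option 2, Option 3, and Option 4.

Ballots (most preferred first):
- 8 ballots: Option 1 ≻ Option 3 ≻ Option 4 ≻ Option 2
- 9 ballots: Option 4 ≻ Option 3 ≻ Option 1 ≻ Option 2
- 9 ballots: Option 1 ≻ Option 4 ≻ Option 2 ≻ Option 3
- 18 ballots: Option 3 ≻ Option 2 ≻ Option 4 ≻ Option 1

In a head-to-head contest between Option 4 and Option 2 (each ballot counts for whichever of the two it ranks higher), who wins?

Option 4 is ranked above Option 2 on 26 ballots; Option 2 above Option 4 on 18.

Option 4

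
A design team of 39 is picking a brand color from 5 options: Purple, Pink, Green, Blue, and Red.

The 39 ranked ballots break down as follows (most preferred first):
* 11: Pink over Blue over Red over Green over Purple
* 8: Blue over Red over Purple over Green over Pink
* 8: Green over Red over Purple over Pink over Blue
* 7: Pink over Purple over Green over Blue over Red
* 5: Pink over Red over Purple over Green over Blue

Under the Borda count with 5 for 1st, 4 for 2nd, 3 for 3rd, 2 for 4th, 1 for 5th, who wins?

Pink

Purple: 11×1 + 8×3 + 8×3 + 7×4 + 5×3 = 102
Pink: 11×5 + 8×1 + 8×2 + 7×5 + 5×5 = 139
Green: 11×2 + 8×2 + 8×5 + 7×3 + 5×2 = 109
Blue: 11×4 + 8×5 + 8×1 + 7×2 + 5×1 = 111
Red: 11×3 + 8×4 + 8×4 + 7×1 + 5×4 = 124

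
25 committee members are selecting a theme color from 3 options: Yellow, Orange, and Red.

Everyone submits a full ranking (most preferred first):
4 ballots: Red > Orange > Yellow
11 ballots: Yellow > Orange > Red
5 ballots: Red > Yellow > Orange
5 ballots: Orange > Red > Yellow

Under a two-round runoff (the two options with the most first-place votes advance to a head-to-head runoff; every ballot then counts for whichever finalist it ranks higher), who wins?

Red

Round 1 first-place votes: Yellow 11, Orange 5, Red 9. Yellow and Red advance.
Runoff: Yellow is ranked above Red on 11 ballots, Red above Yellow on 14.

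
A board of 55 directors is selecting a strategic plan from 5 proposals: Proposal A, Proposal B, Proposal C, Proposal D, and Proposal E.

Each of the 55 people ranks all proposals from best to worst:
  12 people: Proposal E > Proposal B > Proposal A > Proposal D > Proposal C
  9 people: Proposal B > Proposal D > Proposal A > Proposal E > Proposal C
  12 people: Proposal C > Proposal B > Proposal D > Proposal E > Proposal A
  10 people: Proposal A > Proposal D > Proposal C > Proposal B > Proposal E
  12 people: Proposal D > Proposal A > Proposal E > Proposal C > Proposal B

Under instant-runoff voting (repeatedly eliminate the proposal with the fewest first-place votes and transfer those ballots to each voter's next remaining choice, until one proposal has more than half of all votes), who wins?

Round 1: Proposal A 10, Proposal B 9, Proposal C 12, Proposal D 12, Proposal E 12. Proposal B eliminated.
Round 2: Proposal A 10, Proposal C 12, Proposal D 21, Proposal E 12. Proposal A eliminated.
Round 3: Proposal C 12, Proposal D 31, Proposal E 12. Proposal D has a majority (≥28).

Proposal D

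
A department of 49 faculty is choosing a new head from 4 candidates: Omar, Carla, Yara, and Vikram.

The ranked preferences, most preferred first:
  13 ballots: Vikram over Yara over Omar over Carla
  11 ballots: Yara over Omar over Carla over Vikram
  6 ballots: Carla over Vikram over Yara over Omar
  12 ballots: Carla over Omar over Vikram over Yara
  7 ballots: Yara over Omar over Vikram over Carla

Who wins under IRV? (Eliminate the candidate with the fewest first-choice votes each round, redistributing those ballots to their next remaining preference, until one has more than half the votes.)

Round 1: Omar 0, Carla 18, Yara 18, Vikram 13. Omar eliminated.
Round 2: Carla 18, Yara 18, Vikram 13. Vikram eliminated.
Round 3: Carla 18, Yara 31. Yara has a majority (≥25).

Yara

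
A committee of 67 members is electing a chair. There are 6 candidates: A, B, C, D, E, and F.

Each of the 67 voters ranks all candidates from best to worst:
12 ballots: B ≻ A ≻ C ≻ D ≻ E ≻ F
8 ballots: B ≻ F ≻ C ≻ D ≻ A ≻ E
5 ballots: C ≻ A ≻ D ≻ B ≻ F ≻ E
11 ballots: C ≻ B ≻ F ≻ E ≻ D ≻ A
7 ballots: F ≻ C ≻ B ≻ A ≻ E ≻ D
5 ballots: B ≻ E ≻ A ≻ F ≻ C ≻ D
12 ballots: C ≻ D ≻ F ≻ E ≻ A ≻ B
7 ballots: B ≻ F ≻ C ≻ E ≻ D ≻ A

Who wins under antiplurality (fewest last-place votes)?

Last-place votes: A 18, B 12, C 0, D 12, E 13, F 12.

C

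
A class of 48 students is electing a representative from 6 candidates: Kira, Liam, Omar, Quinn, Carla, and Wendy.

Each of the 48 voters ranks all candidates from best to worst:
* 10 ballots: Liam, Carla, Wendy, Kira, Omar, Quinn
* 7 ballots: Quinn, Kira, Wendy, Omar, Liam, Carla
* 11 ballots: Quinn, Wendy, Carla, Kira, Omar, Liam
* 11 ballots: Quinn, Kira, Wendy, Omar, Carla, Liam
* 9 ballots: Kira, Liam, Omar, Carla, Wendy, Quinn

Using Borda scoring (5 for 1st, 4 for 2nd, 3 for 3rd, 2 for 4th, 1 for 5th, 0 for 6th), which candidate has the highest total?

Kira: 10×2 + 7×4 + 11×2 + 11×4 + 9×5 = 159
Liam: 10×5 + 7×1 + 11×0 + 11×0 + 9×4 = 93
Omar: 10×1 + 7×2 + 11×1 + 11×2 + 9×3 = 84
Quinn: 10×0 + 7×5 + 11×5 + 11×5 + 9×0 = 145
Carla: 10×4 + 7×0 + 11×3 + 11×1 + 9×2 = 102
Wendy: 10×3 + 7×3 + 11×4 + 11×3 + 9×1 = 137

Kira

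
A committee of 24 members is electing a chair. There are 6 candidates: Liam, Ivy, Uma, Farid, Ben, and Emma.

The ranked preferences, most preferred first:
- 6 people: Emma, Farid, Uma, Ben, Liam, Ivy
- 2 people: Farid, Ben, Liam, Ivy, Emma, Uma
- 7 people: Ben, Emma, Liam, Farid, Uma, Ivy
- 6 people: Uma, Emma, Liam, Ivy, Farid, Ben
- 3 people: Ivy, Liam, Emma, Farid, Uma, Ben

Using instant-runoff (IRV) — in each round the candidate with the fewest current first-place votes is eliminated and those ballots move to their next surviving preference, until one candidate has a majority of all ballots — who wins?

Emma

Round 1: Liam 0, Ivy 3, Uma 6, Farid 2, Ben 7, Emma 6. Liam eliminated.
Round 2: Ivy 3, Uma 6, Farid 2, Ben 7, Emma 6. Farid eliminated.
Round 3: Ivy 3, Uma 6, Ben 9, Emma 6. Ivy eliminated.
Round 4: Uma 6, Ben 9, Emma 9. Uma eliminated.
Round 5: Ben 9, Emma 15. Emma has a majority (≥13).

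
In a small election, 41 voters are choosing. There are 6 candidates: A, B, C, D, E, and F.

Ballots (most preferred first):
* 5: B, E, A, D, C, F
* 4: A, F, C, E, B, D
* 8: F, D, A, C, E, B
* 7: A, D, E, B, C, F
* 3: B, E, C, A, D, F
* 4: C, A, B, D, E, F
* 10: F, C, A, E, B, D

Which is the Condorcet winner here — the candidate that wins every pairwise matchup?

A vs B: 33–8
A vs C: 24–17
A vs D: 33–8
A vs E: 33–8
A vs F: 23–18
A beats every other candidate.

A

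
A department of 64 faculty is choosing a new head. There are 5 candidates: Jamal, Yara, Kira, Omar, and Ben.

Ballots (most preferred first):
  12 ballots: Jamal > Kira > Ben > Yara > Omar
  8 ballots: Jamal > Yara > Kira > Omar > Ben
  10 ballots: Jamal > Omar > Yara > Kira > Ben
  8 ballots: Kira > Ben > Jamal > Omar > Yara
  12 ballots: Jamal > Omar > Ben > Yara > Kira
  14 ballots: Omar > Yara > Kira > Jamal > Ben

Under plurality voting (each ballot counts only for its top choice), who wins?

Jamal

First-place votes: Jamal 42, Yara 0, Kira 8, Omar 14, Ben 0.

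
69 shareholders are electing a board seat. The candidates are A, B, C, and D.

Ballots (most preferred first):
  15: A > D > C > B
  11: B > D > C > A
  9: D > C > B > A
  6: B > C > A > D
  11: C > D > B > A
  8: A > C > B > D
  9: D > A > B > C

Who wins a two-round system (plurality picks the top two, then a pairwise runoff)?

Round 1 first-place votes: A 23, B 17, C 11, D 18. A and D advance.
Runoff: A is ranked above D on 29 ballots, D above A on 40.

D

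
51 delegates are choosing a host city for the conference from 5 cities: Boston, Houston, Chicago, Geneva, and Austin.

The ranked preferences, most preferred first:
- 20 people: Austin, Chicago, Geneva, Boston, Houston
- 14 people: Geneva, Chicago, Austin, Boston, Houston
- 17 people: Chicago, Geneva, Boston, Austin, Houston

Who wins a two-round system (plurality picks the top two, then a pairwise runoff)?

Chicago

Round 1 first-place votes: Boston 0, Houston 0, Chicago 17, Geneva 14, Austin 20. Austin and Chicago advance.
Runoff: Austin is ranked above Chicago on 20 ballots, Chicago above Austin on 31.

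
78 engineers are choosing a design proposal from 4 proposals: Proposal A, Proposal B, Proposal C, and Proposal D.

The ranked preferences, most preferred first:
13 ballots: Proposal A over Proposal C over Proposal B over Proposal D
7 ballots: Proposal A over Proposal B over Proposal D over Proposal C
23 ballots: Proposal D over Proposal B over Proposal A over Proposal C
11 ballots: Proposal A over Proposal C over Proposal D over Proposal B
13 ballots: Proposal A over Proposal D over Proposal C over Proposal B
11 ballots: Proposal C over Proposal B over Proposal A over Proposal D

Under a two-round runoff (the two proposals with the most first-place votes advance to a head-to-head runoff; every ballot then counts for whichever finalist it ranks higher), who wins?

Proposal A

Round 1 first-place votes: Proposal A 44, Proposal B 0, Proposal C 11, Proposal D 23. Proposal A and Proposal D advance.
Runoff: Proposal A is ranked above Proposal D on 55 ballots, Proposal D above Proposal A on 23.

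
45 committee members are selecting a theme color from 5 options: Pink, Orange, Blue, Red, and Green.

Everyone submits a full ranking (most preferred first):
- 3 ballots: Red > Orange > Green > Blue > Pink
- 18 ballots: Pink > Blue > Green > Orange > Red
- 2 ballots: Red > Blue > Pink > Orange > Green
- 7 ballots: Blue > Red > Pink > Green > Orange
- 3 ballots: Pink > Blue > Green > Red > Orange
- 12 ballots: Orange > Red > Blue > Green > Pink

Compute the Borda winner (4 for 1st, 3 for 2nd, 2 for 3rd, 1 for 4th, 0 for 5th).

Blue

Pink: 3×0 + 18×4 + 2×2 + 7×2 + 3×4 + 12×0 = 102
Orange: 3×3 + 18×1 + 2×1 + 7×0 + 3×0 + 12×4 = 77
Blue: 3×1 + 18×3 + 2×3 + 7×4 + 3×3 + 12×2 = 124
Red: 3×4 + 18×0 + 2×4 + 7×3 + 3×1 + 12×3 = 80
Green: 3×2 + 18×2 + 2×0 + 7×1 + 3×2 + 12×1 = 67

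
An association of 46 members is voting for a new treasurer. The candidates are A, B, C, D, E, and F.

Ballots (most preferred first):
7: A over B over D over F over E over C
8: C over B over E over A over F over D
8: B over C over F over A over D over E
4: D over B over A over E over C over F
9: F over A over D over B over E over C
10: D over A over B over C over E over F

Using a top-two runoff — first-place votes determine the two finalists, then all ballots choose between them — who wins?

F

Round 1 first-place votes: A 7, B 8, C 8, D 14, E 0, F 9. D and F advance.
Runoff: D is ranked above F on 21 ballots, F above D on 25.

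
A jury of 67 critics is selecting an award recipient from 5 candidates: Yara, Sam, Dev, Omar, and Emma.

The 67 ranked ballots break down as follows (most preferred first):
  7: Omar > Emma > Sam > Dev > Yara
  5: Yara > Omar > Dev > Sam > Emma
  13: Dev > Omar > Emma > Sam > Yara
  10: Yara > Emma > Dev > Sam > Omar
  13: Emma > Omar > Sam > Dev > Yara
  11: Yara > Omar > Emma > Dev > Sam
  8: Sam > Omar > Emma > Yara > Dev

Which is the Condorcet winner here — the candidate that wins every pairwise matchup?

Omar

Omar vs Yara: 41–26
Omar vs Sam: 49–18
Omar vs Dev: 44–23
Omar vs Emma: 44–23
Omar beats every other candidate.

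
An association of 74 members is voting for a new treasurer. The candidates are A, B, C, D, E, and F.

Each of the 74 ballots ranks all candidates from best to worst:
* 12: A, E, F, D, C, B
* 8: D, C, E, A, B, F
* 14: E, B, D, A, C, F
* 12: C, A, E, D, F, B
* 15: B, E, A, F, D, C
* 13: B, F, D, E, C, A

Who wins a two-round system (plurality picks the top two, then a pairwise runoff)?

E

Round 1 first-place votes: A 12, B 28, C 12, D 8, E 14, F 0. B and E advance.
Runoff: B is ranked above E on 28 ballots, E above B on 46.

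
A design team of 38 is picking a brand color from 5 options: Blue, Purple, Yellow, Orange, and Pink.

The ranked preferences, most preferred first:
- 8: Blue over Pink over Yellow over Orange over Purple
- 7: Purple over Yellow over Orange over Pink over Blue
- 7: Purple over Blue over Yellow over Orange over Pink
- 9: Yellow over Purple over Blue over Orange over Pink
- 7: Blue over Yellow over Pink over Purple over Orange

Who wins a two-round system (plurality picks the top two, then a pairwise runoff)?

Purple

Round 1 first-place votes: Blue 15, Purple 14, Yellow 9, Orange 0, Pink 0. Blue and Purple advance.
Runoff: Blue is ranked above Purple on 15 ballots, Purple above Blue on 23.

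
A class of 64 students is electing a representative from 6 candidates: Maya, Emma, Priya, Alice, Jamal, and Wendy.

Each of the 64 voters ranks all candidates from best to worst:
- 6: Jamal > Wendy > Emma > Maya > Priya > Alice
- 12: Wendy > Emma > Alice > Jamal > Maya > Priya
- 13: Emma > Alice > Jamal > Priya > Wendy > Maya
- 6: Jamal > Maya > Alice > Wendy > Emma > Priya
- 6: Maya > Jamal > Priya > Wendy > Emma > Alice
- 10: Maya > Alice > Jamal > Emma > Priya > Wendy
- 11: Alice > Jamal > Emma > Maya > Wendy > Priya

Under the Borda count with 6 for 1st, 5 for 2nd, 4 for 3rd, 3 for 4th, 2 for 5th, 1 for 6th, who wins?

Jamal

Maya: 6×3 + 12×2 + 13×1 + 6×5 + 6×6 + 10×6 + 11×3 = 214
Emma: 6×4 + 12×5 + 13×6 + 6×2 + 6×2 + 10×3 + 11×4 = 260
Priya: 6×2 + 12×1 + 13×3 + 6×1 + 6×4 + 10×2 + 11×1 = 124
Alice: 6×1 + 12×4 + 13×5 + 6×4 + 6×1 + 10×5 + 11×6 = 265
Jamal: 6×6 + 12×3 + 13×4 + 6×6 + 6×5 + 10×4 + 11×5 = 285
Wendy: 6×5 + 12×6 + 13×2 + 6×3 + 6×3 + 10×1 + 11×2 = 196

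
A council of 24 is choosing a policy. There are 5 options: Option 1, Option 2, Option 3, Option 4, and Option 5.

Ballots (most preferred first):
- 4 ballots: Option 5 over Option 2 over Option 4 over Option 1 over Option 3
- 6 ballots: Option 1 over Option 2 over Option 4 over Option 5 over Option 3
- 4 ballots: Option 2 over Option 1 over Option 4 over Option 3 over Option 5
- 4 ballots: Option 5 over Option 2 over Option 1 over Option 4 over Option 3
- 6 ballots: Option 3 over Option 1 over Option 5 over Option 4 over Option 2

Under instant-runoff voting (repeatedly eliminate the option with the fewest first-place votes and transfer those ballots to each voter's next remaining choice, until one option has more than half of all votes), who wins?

Round 1: Option 1 6, Option 2 4, Option 3 6, Option 4 0, Option 5 8. Option 4 eliminated.
Round 2: Option 1 6, Option 2 4, Option 3 6, Option 5 8. Option 2 eliminated.
Round 3: Option 1 10, Option 3 6, Option 5 8. Option 3 eliminated.
Round 4: Option 1 16, Option 5 8. Option 1 has a majority (≥13).

Option 1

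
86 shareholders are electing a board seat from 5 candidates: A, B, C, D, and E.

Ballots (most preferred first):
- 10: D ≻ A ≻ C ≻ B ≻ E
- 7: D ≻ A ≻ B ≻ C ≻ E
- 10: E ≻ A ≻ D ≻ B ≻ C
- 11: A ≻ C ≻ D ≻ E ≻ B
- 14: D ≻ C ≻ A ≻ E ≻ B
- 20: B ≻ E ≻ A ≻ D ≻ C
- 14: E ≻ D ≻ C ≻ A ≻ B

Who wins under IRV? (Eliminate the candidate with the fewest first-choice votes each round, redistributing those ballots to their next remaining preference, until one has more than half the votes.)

E

Round 1: A 11, B 20, C 0, D 31, E 24. C eliminated.
Round 2: A 11, B 20, D 31, E 24. A eliminated.
Round 3: B 20, D 42, E 24. B eliminated.
Round 4: D 42, E 44. E has a majority (≥44).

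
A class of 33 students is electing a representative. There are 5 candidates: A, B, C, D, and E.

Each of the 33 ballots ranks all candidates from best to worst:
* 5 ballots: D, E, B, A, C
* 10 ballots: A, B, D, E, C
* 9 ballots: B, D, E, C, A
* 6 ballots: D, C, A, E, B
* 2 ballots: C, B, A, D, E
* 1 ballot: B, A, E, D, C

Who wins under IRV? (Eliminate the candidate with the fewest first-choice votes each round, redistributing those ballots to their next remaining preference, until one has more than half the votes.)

Round 1: A 10, B 10, C 2, D 11, E 0. E eliminated.
Round 2: A 10, B 10, C 2, D 11. C eliminated.
Round 3: A 10, B 12, D 11. A eliminated.
Round 4: B 22, D 11. B has a majority (≥17).

B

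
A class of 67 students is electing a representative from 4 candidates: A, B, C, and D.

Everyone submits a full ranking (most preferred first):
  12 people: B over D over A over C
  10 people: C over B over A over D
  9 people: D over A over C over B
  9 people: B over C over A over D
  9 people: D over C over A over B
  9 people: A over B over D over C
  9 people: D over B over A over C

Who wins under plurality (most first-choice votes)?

D

First-place votes: A 9, B 21, C 10, D 27.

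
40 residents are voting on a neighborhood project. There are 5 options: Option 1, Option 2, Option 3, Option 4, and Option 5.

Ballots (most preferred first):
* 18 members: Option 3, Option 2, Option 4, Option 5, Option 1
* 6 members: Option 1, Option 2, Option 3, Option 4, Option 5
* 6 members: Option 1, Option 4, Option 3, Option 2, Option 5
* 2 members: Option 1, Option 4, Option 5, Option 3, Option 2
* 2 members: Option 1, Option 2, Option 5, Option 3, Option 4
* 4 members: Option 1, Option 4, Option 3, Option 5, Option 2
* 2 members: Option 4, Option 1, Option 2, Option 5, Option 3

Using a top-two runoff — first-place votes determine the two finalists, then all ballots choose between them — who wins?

Round 1 first-place votes: Option 1 20, Option 2 0, Option 3 18, Option 4 2, Option 5 0. Option 1 and Option 3 advance.
Runoff: Option 1 is ranked above Option 3 on 22 ballots, Option 3 above Option 1 on 18.

Option 1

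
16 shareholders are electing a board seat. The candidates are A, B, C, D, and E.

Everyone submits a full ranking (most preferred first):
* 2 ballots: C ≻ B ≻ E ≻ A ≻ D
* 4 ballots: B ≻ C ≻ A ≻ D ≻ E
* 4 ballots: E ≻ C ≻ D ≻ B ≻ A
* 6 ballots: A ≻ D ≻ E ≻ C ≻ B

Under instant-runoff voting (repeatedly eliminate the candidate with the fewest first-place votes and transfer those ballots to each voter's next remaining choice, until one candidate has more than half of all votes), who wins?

Round 1: A 6, B 4, C 2, D 0, E 4. D eliminated.
Round 2: A 6, B 4, C 2, E 4. C eliminated.
Round 3: A 6, B 6, E 4. E eliminated.
Round 4: A 6, B 10. B has a majority (≥9).

B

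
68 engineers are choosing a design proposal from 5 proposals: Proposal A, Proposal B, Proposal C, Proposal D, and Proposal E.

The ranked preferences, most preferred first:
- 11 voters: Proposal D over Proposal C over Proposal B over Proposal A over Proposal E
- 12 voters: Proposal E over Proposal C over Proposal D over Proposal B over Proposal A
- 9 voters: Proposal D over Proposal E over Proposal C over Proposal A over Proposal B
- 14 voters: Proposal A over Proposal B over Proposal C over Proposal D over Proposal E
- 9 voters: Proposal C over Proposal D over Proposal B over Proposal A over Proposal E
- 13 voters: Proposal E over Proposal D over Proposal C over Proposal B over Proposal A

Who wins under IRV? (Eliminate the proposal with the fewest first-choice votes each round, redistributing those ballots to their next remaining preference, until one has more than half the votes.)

Proposal D

Round 1: Proposal A 14, Proposal B 0, Proposal C 9, Proposal D 20, Proposal E 25. Proposal B eliminated.
Round 2: Proposal A 14, Proposal C 9, Proposal D 20, Proposal E 25. Proposal C eliminated.
Round 3: Proposal A 14, Proposal D 29, Proposal E 25. Proposal A eliminated.
Round 4: Proposal D 43, Proposal E 25. Proposal D has a majority (≥35).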